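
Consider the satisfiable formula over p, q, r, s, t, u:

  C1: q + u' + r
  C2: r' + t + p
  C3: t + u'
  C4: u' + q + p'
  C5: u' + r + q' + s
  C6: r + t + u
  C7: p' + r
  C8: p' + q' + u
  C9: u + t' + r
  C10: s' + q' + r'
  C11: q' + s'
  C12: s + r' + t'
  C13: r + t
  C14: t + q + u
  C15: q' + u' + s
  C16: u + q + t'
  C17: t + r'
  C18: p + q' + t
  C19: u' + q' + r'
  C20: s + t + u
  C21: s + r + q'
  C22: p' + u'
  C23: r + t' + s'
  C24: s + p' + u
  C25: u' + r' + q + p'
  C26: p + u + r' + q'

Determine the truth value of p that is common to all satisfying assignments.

Suppose p = 1.
From the singleton clause (r), r = 1.
From the singleton clause (t), t = 1.
From the singleton clause (s), s = 1.
From the singleton clause (q'), q = 0.
From the singleton clause (u'), u = 0.
But (u) is also a unit clause — contradiction.
So every satisfying assignment has p = False.

False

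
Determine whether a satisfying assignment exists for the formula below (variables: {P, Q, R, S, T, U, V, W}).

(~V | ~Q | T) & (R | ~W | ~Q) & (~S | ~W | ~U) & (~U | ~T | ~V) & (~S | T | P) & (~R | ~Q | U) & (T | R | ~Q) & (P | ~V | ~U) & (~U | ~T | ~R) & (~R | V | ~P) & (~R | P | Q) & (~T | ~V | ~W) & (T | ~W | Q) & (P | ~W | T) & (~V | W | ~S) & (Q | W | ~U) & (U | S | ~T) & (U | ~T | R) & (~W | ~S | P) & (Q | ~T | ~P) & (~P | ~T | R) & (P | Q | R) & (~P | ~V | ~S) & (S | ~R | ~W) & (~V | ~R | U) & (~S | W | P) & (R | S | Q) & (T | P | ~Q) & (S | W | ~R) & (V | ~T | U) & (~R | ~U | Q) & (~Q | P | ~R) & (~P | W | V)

Yes, satisfiable

Branch on V: set V = 0.
Branch on R: set R = 0.
Branch on W: set W = 0.
Unit clause (~P) forces P = 0.
Unit clause (Q) forces Q = 1.
Unit clause (T) forces T = 1.
Unit clause (U) forces U = 1.
Unit clause (~S) forces S = 0.
This assignment satisfies each clause.
A satisfying assignment: P=0,  Q=1,  R=0,  S=0,  T=1,  U=1,  V=0,  W=0.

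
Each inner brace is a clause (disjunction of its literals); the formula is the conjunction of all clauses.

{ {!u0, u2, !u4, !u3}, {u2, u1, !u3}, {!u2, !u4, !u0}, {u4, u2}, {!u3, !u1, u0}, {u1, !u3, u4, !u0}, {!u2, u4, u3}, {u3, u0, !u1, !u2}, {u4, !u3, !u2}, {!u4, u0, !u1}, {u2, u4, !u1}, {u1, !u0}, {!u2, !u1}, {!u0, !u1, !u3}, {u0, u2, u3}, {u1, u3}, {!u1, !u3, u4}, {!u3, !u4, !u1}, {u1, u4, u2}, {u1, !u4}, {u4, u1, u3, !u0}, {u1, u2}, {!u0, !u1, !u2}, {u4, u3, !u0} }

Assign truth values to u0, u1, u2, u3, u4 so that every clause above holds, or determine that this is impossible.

u0 ↦ true; u1 ↦ true; u2 ↦ false; u3 ↦ false; u4 ↦ true

Case u4 = true:
The clause (u1) is unit, so u1 = true.
The clause (u0) is unit, so u0 = true.
The clause (!u2) is unit, so u2 = false.
The clause (!u3) is unit, so u3 = false.
This assignment satisfies each clause.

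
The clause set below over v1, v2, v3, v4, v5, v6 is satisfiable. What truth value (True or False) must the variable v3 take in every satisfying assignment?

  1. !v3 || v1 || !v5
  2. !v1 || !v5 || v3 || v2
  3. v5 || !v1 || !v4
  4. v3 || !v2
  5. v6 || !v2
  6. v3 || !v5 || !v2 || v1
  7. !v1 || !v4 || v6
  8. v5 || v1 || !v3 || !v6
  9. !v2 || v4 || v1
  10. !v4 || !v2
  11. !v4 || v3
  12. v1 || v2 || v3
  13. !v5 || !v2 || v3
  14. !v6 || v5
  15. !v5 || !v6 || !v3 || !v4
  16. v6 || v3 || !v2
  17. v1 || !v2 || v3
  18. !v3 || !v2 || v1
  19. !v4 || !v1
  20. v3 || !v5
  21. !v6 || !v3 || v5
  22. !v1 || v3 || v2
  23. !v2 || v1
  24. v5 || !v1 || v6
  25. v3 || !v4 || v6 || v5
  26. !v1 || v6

Suppose v3 = false.
(!v2) alone gives v2 = false.
(!v4) alone gives v4 = false.
(v1) alone gives v1 = true.
But (!v1) is also a unit clause — contradiction.
So every satisfying assignment has v3 = True.

True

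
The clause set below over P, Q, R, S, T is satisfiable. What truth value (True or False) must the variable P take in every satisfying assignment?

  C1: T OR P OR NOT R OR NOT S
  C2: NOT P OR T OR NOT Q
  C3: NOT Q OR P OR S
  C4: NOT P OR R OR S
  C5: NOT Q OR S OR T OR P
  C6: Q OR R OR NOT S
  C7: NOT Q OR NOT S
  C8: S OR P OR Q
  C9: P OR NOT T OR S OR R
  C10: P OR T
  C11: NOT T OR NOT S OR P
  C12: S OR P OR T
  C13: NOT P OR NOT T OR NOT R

True

Suppose P = false.
Unit clause (T) forces T = true.
Unit clause (NOT S) forces S = false.
Unit clause (NOT Q) forces Q = false.
Now (Q) is unsatisfied and unit — conflict.
So every satisfying assignment has P = True.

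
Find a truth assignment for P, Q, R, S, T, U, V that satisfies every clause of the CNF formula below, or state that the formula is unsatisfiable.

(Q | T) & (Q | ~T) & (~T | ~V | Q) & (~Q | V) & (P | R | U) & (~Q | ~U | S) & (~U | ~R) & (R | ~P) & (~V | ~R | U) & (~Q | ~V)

Suppose Q = 1.
The clause (V) is unit, so V = 1.
Now (~V) is unsatisfied and unit — conflict.
Undo Q and try Q = 0.
The clause (T) is unit, so T = 1.
Now (~T) is unsatisfied and unit — conflict.
Neither Q = 1 nor Q = 0 works.

UNSATISFIABLE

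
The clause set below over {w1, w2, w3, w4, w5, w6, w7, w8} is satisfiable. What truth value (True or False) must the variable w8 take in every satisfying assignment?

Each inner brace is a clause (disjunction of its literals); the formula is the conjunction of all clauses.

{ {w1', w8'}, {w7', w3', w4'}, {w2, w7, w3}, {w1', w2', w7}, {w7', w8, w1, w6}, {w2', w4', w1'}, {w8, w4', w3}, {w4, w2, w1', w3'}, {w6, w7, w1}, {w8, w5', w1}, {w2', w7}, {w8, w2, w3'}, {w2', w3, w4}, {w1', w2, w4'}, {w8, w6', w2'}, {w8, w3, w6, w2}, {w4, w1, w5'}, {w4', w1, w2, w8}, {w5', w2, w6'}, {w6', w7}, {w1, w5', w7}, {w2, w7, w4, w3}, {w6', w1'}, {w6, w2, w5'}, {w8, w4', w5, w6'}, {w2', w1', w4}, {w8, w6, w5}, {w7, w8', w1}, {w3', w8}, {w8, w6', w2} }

Suppose w8 = 0.
(w3') alone gives w3 = 0.
(w4') alone gives w4 = 0.
(w2') alone gives w2 = 0.
(w7) alone gives w7 = 1.
(w6) alone gives w6 = 1.
But (w6') is also a unit clause — contradiction.
So every satisfying assignment has w8 = True.

True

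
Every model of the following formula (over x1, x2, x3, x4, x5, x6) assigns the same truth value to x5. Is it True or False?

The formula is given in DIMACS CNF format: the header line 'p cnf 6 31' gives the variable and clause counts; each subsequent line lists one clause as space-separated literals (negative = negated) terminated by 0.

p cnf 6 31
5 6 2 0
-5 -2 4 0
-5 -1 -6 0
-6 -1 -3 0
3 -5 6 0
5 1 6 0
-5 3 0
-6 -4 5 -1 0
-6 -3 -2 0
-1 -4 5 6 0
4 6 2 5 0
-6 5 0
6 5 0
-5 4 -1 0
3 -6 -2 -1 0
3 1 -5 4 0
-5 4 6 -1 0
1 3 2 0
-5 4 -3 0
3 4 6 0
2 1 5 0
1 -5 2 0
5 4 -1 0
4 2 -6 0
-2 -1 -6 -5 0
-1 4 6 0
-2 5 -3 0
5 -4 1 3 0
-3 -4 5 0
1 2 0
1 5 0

True

Suppose x5 = False.
(¬x6) alone gives x6 = False.
But (x6) is also a unit clause — contradiction.
So every satisfying assignment has x5 = True.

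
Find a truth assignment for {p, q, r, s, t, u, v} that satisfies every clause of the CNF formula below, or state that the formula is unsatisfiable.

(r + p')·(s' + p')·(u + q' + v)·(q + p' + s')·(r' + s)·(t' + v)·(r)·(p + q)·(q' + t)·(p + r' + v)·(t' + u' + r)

p ↦ 0; q ↦ 1; r ↦ 1; s ↦ 1; t ↦ 1; u ↦ 0; v ↦ 1

From the singleton clause (r), r = 1.
From the singleton clause (s), s = 1.
From the singleton clause (p'), p = 0.
From the singleton clause (q), q = 1.
From the singleton clause (t), t = 1.
From the singleton clause (v), v = 1.
All clauses hold; u can take either value.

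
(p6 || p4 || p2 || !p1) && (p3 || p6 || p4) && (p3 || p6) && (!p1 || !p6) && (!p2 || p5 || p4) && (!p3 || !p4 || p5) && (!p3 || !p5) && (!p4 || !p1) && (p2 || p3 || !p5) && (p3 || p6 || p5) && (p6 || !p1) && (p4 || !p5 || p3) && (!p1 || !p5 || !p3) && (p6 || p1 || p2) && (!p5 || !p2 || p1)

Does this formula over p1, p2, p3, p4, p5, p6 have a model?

Yes, satisfiable

Case p3 = false:
Unit clause (p6) forces p6 = true.
Unit clause (!p1) forces p1 = false.
Case p2 = true:
Unit clause (!p5) forces p5 = false.
Unit clause (p4) forces p4 = true.
All clauses are satisfied.
A satisfying assignment: p1: false; p2: true; p3: false; p4: true; p5: false; p6: true.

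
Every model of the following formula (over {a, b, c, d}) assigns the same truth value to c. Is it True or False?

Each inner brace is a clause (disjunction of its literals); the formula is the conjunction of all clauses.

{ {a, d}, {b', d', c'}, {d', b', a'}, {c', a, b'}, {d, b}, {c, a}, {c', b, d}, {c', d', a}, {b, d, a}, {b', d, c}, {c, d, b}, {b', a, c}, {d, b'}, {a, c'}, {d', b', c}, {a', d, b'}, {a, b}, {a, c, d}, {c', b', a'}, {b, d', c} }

Suppose c = 0.
(a) alone gives a = 1.
Branch on d: set d = 0.
(b) alone gives b = 1.
Now (b') is unsatisfied and unit — conflict.
So d must be the other value — set d = 1.
(b') alone gives b = 0.
Now (b) is unsatisfied and unit — conflict.
Both values of d lead to a conflict.
So every satisfying assignment has c = True.

True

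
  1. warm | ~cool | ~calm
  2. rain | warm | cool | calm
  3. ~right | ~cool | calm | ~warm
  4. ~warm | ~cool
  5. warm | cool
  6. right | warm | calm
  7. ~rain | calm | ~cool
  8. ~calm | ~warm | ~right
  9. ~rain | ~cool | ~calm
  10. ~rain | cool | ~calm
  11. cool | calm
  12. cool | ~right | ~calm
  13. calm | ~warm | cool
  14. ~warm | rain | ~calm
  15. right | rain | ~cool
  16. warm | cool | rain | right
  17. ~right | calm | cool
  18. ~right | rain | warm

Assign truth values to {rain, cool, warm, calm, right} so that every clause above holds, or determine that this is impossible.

UNSATISFIABLE

Try warm = 0.
(cool) alone gives cool = 1.
(~calm) alone gives calm = 0.
(right) alone gives right = 1.
(~rain) alone gives rain = 0.
Now (rain) is unsatisfied and unit — conflict.
Undo warm and try warm = 1.
(~cool) alone gives cool = 0.
(calm) alone gives calm = 1.
(~right) alone gives right = 0.
(~rain) alone gives rain = 0.
Now (rain) is unsatisfied and unit — conflict.
Both values of warm lead to a conflict.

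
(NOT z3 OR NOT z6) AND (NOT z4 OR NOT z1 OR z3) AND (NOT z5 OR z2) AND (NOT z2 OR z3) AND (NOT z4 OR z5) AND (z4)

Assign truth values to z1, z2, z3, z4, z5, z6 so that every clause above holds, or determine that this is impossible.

z1=true; z2=true; z3=true; z4=true; z5=true; z6=false

(z4) alone gives z4 = true.
(z5) alone gives z5 = true.
(z2) alone gives z2 = true.
(z3) alone gives z3 = true.
(NOT z6) alone gives z6 = false.
No clause remains; z1 is free.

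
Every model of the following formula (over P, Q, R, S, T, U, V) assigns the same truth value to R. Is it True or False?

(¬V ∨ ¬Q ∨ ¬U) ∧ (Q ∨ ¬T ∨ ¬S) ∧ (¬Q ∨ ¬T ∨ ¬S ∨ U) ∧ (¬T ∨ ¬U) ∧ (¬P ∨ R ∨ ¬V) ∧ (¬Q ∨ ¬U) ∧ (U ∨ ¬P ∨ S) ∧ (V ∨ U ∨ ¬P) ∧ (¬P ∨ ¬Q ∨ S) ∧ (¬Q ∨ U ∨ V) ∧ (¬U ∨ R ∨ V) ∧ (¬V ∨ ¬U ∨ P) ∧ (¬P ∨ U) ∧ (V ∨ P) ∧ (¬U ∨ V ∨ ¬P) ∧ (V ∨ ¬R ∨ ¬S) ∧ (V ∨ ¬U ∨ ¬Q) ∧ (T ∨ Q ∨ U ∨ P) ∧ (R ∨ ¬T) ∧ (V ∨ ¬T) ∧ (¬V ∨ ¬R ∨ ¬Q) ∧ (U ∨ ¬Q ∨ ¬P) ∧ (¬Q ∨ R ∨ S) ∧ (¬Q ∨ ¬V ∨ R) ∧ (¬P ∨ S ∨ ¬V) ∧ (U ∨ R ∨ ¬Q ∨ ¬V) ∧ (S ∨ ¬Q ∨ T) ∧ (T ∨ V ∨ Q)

Suppose R = False.
The clause (¬T) is unit, so T = False.
Try P = False.
The clause (V) is unit, so V = True.
The clause (¬U) is unit, so U = False.
The clause (Q) is unit, so Q = True.
That conflicts with the unit clause (¬Q).
Backtrack on P: now try P = True.
The clause (¬V) is unit, so V = False.
The clause (U) is unit, so U = True.
That conflicts with the unit clause (¬U).
Neither P = True nor P = False works.
So every satisfying assignment has R = True.

True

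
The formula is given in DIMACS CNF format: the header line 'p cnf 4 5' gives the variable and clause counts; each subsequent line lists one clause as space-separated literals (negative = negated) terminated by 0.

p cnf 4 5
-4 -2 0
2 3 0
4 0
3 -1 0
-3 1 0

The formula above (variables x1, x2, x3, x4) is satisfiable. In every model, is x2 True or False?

Suppose x2 = True.
(¬x4) alone gives x4 = False.
But (x4) is also a unit clause — contradiction.
So every satisfying assignment has x2 = False.

False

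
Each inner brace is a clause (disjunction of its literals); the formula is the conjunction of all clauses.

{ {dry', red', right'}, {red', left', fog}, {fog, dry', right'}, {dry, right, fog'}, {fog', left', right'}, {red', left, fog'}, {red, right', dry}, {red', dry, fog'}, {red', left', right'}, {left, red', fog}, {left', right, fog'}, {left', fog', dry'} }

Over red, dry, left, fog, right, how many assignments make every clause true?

There are 2^5 = 32 truth assignments over (red, dry, left, fog, right).
Split on right. With right = 1, the clauses containing right are satisfied and right' drops from the rest; 1 of the 2^4 = 16 assignments to the other variables satisfy what remains.
With right = 0, by the same count on the reduced clause set, 5 assignments work.
(One model: red=F, dry=F, left=F, fog=F, right=F.)
Total: 1 + 5 = 6.

6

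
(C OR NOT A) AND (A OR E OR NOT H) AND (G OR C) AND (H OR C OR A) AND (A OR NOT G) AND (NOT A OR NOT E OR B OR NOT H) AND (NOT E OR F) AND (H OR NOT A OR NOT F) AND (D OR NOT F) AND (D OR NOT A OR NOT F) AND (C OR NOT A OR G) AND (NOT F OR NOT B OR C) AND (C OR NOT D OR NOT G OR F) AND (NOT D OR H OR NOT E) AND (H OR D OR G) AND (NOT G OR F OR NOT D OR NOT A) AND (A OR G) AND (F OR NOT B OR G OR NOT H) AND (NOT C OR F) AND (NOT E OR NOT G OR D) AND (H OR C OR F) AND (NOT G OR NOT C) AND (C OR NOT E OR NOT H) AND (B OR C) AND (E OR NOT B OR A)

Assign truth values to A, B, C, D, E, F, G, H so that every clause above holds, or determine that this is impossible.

A ↦ true, B ↦ false, C ↦ true, D ↦ true, E ↦ false, F ↦ true, G ↦ false, H ↦ true

Suppose C = true.
The clause (F) is unit, so F = true.
The clause (D) is unit, so D = true.
The clause (NOT G) is unit, so G = false.
The clause (A) is unit, so A = true.
The clause (H) is unit, so H = true.
Suppose E = false.
Every clause is now satisfied; B is unconstrained.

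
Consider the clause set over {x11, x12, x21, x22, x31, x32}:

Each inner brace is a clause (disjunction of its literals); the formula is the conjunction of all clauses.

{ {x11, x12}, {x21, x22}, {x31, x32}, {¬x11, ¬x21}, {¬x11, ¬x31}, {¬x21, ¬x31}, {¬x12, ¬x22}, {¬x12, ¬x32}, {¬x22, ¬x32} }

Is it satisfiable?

Try x11 = True.
(¬x21) alone gives x21 = False.
(x22) alone gives x22 = True.
(¬x31) alone gives x31 = False.
(x32) alone gives x32 = True.
Now (¬x32) is unsatisfied and unit — conflict.
So x11 must be the other value — set x11 = False.
(x12) alone gives x12 = True.
(¬x22) alone gives x22 = False.
(x21) alone gives x21 = True.
(¬x31) alone gives x31 = False.
(x32) alone gives x32 = True.
Now (¬x32) is unsatisfied and unit — conflict.
Neither x11 = True nor x11 = False works.
No assignment satisfies every clause.

No, unsatisfiable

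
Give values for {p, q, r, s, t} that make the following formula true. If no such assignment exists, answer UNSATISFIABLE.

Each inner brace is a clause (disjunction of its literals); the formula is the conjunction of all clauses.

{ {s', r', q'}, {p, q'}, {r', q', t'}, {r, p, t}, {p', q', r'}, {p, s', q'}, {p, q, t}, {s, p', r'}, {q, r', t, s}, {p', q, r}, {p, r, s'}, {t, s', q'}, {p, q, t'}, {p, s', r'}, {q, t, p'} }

p: 1, q: 0, r: 1, s: 1, t: 1

Suppose p = 1.
Suppose q = 0.
Unit clause (r) forces r = 1.
Unit clause (s) forces s = 1.
Unit clause (t) forces t = 1.
All clauses are satisfied.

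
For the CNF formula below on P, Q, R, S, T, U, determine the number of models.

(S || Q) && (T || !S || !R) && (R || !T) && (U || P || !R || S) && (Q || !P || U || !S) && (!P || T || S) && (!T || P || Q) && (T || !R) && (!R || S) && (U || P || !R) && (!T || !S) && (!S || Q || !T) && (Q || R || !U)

7

There are 2^6 = 64 truth assignments over (P, Q, R, S, T, U).
Split on R. With R = true, the clauses containing R are satisfied and !R drops from the rest; 0 of the 2^5 = 32 assignments to the other variables satisfy what remains.
With R = false, by the same count on the reduced clause set, 7 assignments work.
(One model: P=F, Q=F, R=F, S=T, T=F, U=F.)
Total: 0 + 7 = 7.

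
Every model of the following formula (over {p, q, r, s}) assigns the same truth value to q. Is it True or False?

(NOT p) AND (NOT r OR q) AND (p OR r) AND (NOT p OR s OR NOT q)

Suppose q = false.
Unit clause (NOT p) forces p = false.
Unit clause (NOT r) forces r = false.
That conflicts with the unit clause (r).
So every satisfying assignment has q = True.

True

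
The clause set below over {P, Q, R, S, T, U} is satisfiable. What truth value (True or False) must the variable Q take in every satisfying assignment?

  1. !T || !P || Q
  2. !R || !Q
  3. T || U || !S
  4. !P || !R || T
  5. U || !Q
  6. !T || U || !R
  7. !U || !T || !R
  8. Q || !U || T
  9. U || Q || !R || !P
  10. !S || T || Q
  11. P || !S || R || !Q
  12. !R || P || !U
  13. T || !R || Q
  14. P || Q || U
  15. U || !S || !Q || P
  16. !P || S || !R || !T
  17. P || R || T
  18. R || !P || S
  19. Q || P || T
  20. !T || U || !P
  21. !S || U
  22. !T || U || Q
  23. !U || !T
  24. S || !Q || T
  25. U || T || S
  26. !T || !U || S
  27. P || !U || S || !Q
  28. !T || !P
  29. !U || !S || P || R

True

Suppose Q = false.
Branch on T: set T = false.
Unit clause (!U) forces U = false.
Unit clause (!S) forces S = false.
Now (S) is unsatisfied and unit — conflict.
Backtrack on T: now try T = true.
Unit clause (!P) forces P = false.
Unit clause (U) forces U = true.
Now (!U) is unsatisfied and unit — conflict.
Neither T = true nor T = false works.
So every satisfying assignment has Q = True.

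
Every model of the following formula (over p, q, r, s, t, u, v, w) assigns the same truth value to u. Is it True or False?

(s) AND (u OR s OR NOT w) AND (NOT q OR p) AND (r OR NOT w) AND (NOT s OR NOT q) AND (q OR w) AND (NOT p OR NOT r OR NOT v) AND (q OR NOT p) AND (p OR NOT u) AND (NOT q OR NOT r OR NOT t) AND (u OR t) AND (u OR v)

False

Suppose u = true.
From the singleton clause (s), s = true.
From the singleton clause (NOT q), q = false.
From the singleton clause (w), w = true.
From the singleton clause (r), r = true.
From the singleton clause (NOT p), p = false.
That conflicts with the unit clause (p).
So every satisfying assignment has u = False.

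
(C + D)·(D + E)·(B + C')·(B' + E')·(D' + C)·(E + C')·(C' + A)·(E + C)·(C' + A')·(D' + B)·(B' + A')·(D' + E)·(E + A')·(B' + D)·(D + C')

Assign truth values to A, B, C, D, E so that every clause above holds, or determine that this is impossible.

UNSATISFIABLE

Branch on C: set C = 1.
From the singleton clause (B), B = 1.
From the singleton clause (E'), E = 0.
Now (E) is unsatisfied and unit — conflict.
That branch fails; take C = 0 instead.
From the singleton clause (D), D = 1.
Now (D') is unsatisfied and unit — conflict.
Both values of C lead to a conflict.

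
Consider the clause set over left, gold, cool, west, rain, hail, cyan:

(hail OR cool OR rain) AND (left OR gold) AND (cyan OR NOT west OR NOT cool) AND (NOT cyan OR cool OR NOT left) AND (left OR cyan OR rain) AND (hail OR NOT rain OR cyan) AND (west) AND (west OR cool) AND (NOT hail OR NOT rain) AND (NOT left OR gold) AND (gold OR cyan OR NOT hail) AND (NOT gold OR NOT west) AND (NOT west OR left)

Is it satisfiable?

No

(west) alone gives west = true.
(NOT gold) alone gives gold = false.
(left) alone gives left = true.
Now (NOT left) is unsatisfied and unit — conflict.
No assignment satisfies every clause.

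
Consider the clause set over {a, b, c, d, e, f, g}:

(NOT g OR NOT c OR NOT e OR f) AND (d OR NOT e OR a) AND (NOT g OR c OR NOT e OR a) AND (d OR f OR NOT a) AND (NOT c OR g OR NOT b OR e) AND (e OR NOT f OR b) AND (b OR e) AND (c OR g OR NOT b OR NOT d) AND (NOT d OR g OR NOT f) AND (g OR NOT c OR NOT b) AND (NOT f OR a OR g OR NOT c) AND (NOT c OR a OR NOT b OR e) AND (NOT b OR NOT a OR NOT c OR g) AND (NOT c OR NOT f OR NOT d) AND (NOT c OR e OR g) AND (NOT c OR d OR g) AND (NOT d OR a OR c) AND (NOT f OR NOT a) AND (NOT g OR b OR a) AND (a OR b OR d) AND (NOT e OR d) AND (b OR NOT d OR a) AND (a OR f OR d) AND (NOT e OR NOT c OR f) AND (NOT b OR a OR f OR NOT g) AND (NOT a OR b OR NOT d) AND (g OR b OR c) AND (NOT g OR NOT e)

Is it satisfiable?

Yes, satisfiable

Branch on b: set b = true.
Branch on g: set g = true.
(NOT e) alone gives e = false.
Branch on c: set c = true.
(a) alone gives a = true.
(NOT f) alone gives f = false.
(d) alone gives d = true.
Every clause now holds.
A satisfying assignment: a=true; b=true; c=true; d=true; e=false; f=false; g=true.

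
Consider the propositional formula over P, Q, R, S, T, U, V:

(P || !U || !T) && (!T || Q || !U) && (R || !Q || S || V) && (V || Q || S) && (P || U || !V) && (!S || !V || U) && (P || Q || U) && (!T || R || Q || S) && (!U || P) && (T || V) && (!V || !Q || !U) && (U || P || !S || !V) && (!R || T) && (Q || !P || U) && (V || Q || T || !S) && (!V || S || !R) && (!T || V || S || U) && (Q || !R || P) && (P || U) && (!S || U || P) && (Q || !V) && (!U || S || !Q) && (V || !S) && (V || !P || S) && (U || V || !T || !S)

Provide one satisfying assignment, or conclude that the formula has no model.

P: true, Q: true, R: false, S: false, T: true, U: false, V: true

Try U = false.
(P) alone gives P = true.
(Q) alone gives Q = true.
Try S = false.
(V) alone gives V = true.
(!R) alone gives R = false.
All clauses hold; T can take either value.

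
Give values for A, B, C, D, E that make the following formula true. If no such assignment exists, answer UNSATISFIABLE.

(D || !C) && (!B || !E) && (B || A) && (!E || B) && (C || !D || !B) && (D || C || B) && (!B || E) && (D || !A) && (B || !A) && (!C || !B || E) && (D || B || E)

Case D = true:
Case B = false:
The clause (A) is unit, so A = true.
But (!A) is also a unit clause — contradiction.
So B must be the other value — set B = true.
The clause (!E) is unit, so E = false.
But (E) is also a unit clause — contradiction.
Neither B = true nor B = false works.
So D must be the other value — set D = false.
The clause (!C) is unit, so C = false.
The clause (B) is unit, so B = true.
The clause (!E) is unit, so E = false.
But (E) is also a unit clause — contradiction.
Neither D = true nor D = false works.

UNSATISFIABLE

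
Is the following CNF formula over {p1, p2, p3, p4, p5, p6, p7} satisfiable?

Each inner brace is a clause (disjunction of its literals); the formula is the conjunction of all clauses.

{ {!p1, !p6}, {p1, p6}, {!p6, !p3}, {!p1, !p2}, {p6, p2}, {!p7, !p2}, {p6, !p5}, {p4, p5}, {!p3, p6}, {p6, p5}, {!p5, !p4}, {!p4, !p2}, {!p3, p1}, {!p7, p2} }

Yes

Case p1 = false:
Unit clause (p6) forces p6 = true.
Unit clause (!p3) forces p3 = false.
Case p7 = false:
Case p4 = false:
Unit clause (p5) forces p5 = true.
All clauses hold; p2 can take either value.
A satisfying assignment: p1: false,  p2: false,  p3: false,  p4: false,  p5: true,  p6: true,  p7: false.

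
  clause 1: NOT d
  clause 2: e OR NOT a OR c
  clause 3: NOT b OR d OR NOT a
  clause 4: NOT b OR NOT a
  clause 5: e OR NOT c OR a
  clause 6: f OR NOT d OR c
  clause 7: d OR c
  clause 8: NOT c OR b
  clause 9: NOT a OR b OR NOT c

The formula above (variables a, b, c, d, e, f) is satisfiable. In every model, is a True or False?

Suppose a = true.
Unit clause (NOT d) forces d = false.
Unit clause (NOT b) forces b = false.
Unit clause (c) forces c = true.
That conflicts with the unit clause (NOT c).
So every satisfying assignment has a = False.

False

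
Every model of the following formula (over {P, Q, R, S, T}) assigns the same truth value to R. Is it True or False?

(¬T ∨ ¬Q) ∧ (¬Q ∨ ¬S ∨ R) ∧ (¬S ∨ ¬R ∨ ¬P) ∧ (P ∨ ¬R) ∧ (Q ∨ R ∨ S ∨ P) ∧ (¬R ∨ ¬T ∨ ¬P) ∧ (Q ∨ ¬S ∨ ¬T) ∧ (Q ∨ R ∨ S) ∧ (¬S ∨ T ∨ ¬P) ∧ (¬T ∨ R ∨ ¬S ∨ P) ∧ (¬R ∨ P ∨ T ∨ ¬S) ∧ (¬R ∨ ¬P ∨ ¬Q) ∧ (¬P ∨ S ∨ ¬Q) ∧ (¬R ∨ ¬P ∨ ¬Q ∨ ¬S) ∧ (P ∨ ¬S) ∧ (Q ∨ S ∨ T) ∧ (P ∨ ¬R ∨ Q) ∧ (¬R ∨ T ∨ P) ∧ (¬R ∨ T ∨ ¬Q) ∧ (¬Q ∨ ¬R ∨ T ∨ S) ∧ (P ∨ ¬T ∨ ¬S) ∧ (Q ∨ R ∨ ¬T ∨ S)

Suppose R = True.
The clause (P) is unit, so P = True.
The clause (¬S) is unit, so S = False.
The clause (¬T) is unit, so T = False.
The clause (¬Q) is unit, so Q = False.
Now (Q) is unsatisfied and unit — conflict.
So every satisfying assignment has R = False.

False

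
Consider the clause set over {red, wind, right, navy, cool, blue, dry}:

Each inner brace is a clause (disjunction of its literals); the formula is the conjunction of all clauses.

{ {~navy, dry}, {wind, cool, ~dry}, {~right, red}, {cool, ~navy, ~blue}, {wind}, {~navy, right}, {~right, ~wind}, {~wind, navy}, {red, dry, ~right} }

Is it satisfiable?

No, unsatisfiable

From the singleton clause (wind), wind = 1.
From the singleton clause (~right), right = 0.
From the singleton clause (~navy), navy = 0.
That conflicts with the unit clause (navy).
No assignment satisfies every clause.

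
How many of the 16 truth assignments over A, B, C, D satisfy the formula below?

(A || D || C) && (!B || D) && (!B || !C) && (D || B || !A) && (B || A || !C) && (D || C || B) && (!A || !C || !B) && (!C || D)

There are 2^4 = 16 truth assignments over (A, B, C, D).
Split on B. With B = true, the clauses containing B are satisfied and !B drops from the rest; 2 of the 2^3 = 8 assignments to the other variables satisfy what remains.
With B = false, by the same count on the reduced clause set, 3 assignments work.
Total: 2 + 3 = 5.

5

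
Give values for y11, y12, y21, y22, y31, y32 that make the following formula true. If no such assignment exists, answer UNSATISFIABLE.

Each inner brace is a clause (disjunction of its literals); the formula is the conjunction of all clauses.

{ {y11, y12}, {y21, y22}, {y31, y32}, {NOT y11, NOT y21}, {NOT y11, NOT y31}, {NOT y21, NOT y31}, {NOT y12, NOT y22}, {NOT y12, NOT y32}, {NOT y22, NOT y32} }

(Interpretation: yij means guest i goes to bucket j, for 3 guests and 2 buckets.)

UNSATISFIABLE

Case y11 = true:
Unit clause (NOT y21) forces y21 = false.
Unit clause (y22) forces y22 = true.
Unit clause (NOT y31) forces y31 = false.
Unit clause (y32) forces y32 = true.
But (NOT y32) is also a unit clause — contradiction.
That branch fails; take y11 = false instead.
Unit clause (y12) forces y12 = true.
Unit clause (NOT y22) forces y22 = false.
Unit clause (y21) forces y21 = true.
Unit clause (NOT y31) forces y31 = false.
Unit clause (y32) forces y32 = true.
But (NOT y32) is also a unit clause — contradiction.
Neither y11 = true nor y11 = false works.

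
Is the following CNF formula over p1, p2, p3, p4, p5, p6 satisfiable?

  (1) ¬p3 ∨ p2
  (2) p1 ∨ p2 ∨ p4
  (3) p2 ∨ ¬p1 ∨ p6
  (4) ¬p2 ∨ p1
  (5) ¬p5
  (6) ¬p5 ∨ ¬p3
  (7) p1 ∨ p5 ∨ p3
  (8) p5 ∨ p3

Yes, satisfiable

The clause (¬p5) is unit, so p5 = False.
The clause (p3) is unit, so p3 = True.
The clause (p2) is unit, so p2 = True.
The clause (p1) is unit, so p1 = True.
All clauses hold; p4, p6 can take either value.
A satisfying assignment: p1: True,  p2: True,  p3: True,  p4: True,  p5: False,  p6: False.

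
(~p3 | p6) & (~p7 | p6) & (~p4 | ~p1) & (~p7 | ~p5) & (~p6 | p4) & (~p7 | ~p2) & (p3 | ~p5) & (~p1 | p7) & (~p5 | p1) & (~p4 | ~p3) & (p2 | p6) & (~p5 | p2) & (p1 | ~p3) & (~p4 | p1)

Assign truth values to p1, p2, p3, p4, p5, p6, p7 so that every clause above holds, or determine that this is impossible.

Suppose p3 = 0.
From the singleton clause (~p5), p5 = 0.
Suppose p7 = 0.
From the singleton clause (~p1), p1 = 0.
From the singleton clause (~p4), p4 = 0.
From the singleton clause (~p6), p6 = 0.
From the singleton clause (p2), p2 = 1.
All clauses are satisfied.

p1: 0,  p2: 1,  p3: 0,  p4: 0,  p5: 0,  p6: 0,  p7: 0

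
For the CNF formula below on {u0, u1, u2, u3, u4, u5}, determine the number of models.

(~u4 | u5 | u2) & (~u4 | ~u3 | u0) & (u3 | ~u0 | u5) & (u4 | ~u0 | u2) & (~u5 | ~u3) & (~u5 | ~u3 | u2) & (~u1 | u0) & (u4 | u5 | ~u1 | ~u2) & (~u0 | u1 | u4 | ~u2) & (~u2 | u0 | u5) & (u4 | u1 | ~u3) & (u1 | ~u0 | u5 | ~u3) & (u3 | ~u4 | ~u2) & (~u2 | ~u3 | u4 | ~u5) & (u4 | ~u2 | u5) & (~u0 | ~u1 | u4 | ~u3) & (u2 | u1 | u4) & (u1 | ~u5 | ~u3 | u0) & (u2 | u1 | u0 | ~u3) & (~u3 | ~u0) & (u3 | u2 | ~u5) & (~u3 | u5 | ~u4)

There are 2^6 = 64 truth assignments over (u0, u1, u2, u3, u4, u5).
Split on u0. With u0 = 1, the clauses containing u0 are satisfied and ~u0 drops from the rest; 1 of the 2^5 = 32 assignments to the other variables satisfy what remains.
With u0 = 0, by the same count on the reduced clause set, 1 assignment works.
Total: 1 + 1 = 2.

2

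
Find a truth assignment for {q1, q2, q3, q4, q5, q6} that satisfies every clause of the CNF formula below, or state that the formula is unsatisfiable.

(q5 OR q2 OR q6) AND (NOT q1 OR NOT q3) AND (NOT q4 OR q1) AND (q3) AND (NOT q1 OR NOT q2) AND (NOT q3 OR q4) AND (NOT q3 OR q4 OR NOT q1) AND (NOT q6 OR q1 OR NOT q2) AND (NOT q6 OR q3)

UNSATISFIABLE

Unit clause (q3) forces q3 = true.
Unit clause (NOT q1) forces q1 = false.
Unit clause (NOT q4) forces q4 = false.
That conflicts with the unit clause (q4).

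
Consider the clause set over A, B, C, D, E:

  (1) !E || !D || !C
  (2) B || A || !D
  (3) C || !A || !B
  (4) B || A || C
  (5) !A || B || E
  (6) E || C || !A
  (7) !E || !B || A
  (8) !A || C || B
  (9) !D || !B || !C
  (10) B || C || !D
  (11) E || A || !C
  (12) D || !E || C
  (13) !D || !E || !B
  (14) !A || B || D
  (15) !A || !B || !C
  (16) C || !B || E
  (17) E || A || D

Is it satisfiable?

Satisfiable

Suppose E = true.
Suppose D = false.
The clause (C) is unit, so C = true.
Suppose B = false.
The clause (!A) is unit, so A = false.
All clauses are satisfied.
A satisfying assignment: A: false; B: false; C: true; D: false; E: true.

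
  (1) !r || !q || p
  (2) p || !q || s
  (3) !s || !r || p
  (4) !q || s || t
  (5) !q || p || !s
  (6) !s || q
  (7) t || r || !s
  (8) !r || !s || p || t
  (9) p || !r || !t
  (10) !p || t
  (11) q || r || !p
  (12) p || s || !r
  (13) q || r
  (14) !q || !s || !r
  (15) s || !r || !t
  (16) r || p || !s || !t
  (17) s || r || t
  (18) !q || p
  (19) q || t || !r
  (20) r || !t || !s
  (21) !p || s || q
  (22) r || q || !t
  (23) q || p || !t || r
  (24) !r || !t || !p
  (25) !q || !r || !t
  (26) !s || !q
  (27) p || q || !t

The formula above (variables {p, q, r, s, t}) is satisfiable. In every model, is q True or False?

Suppose q = false.
The clause (!s) is unit, so s = false.
The clause (r) is unit, so r = true.
The clause (p) is unit, so p = true.
That conflicts with the unit clause (!p).
So every satisfying assignment has q = True.

True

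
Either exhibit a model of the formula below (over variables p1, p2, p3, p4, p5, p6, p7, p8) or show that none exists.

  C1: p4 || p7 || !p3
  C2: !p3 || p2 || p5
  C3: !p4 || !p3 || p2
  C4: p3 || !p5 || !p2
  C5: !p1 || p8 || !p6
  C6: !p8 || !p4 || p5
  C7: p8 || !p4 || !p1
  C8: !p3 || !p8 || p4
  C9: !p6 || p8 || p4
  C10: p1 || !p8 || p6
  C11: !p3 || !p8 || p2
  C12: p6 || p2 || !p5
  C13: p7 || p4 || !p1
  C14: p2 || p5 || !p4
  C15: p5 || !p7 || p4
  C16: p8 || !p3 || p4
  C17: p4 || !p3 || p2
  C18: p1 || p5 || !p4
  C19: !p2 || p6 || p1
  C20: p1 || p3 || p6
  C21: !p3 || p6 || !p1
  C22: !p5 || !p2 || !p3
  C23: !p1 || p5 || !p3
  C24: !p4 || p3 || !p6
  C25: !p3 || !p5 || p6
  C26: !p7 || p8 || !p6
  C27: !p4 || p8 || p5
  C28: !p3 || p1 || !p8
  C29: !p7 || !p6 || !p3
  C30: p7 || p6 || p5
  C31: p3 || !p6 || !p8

Case p4 = true:
Case p3 = false:
The clause (!p6) is unit, so p6 = false.
The clause (p1) is unit, so p1 = true.
The clause (p8) is unit, so p8 = true.
The clause (p5) is unit, so p5 = true.
The clause (!p2) is unit, so p2 = false.
Now (p2) is unsatisfied and unit — conflict.
So p3 must be the other value — set p3 = true.
The clause (p2) is unit, so p2 = true.
The clause (!p5) is unit, so p5 = false.
The clause (!p8) is unit, so p8 = false.
Now (p8) is unsatisfied and unit — conflict.
Both values of p3 lead to a conflict.
So p4 must be the other value — set p4 = false.
Case p7 = true:
The clause (p5) is unit, so p5 = true.
Case p3 = true:
The clause (!p8) is unit, so p8 = false.
Now (p8) is unsatisfied and unit — conflict.
So p3 must be the other value — set p3 = false.
The clause (!p2) is unit, so p2 = false.
The clause (p6) is unit, so p6 = true.
The clause (p8) is unit, so p8 = true.
Now (!p8) is unsatisfied and unit — conflict.
Both values of p3 lead to a conflict.
So p7 must be the other value — set p7 = false.
The clause (!p3) is unit, so p3 = false.
The clause (!p1) is unit, so p1 = false.
The clause (p6) is unit, so p6 = true.
The clause (p8) is unit, so p8 = true.
Now (!p8) is unsatisfied and unit — conflict.
Both values of p7 lead to a conflict.
Both values of p4 lead to a conflict.

UNSATISFIABLE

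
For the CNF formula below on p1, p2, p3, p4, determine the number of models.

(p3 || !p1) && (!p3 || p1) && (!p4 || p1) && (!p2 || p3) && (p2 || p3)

4

There are 2^4 = 16 truth assignments over (p1, p2, p3, p4).
Split on p4. With p4 = true, the clauses containing p4 are satisfied and !p4 drops from the rest; 2 of the 2^3 = 8 assignments to the other variables satisfy what remains.
With p4 = false, by the same count on the reduced clause set, 2 assignments work.
(One model: p1=T, p2=F, p3=T, p4=F.)
Total: 2 + 2 = 4.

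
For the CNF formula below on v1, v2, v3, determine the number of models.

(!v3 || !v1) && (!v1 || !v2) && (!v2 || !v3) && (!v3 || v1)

There are 2^3 = 8 truth assignments over (v1, v2, v3).
Split on v3. With v3 = true, the clauses containing v3 are satisfied and !v3 drops from the rest; 0 of the 2^2 = 4 assignments to the other variables satisfy what remains.
With v3 = false, by the same count on the reduced clause set, 3 assignments work.
(One model: v1=F, v2=F, v3=F.)
Total: 0 + 3 = 3.

3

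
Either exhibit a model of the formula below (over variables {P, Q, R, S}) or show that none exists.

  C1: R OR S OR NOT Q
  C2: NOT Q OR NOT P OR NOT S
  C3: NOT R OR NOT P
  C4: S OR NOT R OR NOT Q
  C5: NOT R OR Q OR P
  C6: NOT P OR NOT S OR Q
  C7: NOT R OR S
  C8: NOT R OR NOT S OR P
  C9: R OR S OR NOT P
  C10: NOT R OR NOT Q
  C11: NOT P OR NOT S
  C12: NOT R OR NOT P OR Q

Try R = false.
Try S = true.
From the singleton clause (NOT P), P = false.
All clauses hold; Q can take either value.

P: false; Q: false; R: false; S: true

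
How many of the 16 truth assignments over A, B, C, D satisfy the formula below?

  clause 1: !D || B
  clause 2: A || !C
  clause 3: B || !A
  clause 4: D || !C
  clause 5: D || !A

5

There are 2^4 = 16 truth assignments over (A, B, C, D).
Split on A. With A = true, the clauses containing A are satisfied and !A drops from the rest; 2 of the 2^3 = 8 assignments to the other variables satisfy what remains.
With A = false, by the same count on the reduced clause set, 3 assignments work.
(One model: A=F, B=F, C=F, D=F.)
Total: 2 + 3 = 5.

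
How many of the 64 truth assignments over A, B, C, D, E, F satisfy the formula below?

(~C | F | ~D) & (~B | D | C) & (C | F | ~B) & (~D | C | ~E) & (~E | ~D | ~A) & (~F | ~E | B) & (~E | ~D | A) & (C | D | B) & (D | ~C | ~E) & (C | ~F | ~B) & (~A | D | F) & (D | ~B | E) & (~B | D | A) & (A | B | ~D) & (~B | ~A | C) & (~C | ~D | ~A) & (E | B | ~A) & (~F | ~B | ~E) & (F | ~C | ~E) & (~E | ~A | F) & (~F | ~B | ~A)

3

There are 2^6 = 64 truth assignments over (A, B, C, D, E, F).
Split on D. With D = 1, the clauses containing D are satisfied and ~D drops from the rest; 1 of the 2^5 = 32 assignments to the other variables satisfy what remains.
With D = 0, by the same count on the reduced clause set, 2 assignments work.
(One model: A=F, B=F, C=T, D=F, E=F, F=F.)
Total: 1 + 2 = 3.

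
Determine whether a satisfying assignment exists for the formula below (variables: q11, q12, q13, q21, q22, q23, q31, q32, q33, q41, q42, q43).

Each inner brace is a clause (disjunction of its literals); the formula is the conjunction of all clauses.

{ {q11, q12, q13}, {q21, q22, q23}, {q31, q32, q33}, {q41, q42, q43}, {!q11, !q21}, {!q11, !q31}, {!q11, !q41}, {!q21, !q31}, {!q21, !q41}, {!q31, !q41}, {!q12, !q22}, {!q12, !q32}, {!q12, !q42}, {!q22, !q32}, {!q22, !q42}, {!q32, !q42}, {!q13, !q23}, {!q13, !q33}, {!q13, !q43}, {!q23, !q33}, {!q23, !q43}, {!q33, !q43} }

No, unsatisfiable

Branch on q11: set q11 = false.
Branch on q12: set q12 = true.
Unit clause (!q22) forces q22 = false.
Unit clause (!q32) forces q32 = false.
Unit clause (!q42) forces q42 = false.
Branch on q21: set q21 = true.
Unit clause (!q31) forces q31 = false.
Unit clause (q33) forces q33 = true.
Unit clause (!q41) forces q41 = false.
Unit clause (q43) forces q43 = true.
But (!q43) is also a unit clause — contradiction.
That branch fails; take q21 = false instead.
Unit clause (q23) forces q23 = true.
Unit clause (!q13) forces q13 = false.
Unit clause (!q33) forces q33 = false.
Unit clause (q31) forces q31 = true.
Unit clause (!q41) forces q41 = false.
Unit clause (q43) forces q43 = true.
But (!q43) is also a unit clause — contradiction.
Either choice for q21 ends in contradiction.
That branch fails; take q12 = false instead.
Unit clause (q13) forces q13 = true.
Unit clause (!q23) forces q23 = false.
Unit clause (!q33) forces q33 = false.
Unit clause (!q43) forces q43 = false.
Branch on q21: set q21 = true.
Unit clause (!q31) forces q31 = false.
Unit clause (q32) forces q32 = true.
Unit clause (!q41) forces q41 = false.
Unit clause (q42) forces q42 = true.
But (!q42) is also a unit clause — contradiction.
That branch fails; take q21 = false instead.
Unit clause (q22) forces q22 = true.
Unit clause (!q32) forces q32 = false.
Unit clause (q31) forces q31 = true.
Unit clause (!q41) forces q41 = false.
Unit clause (q42) forces q42 = true.
But (!q42) is also a unit clause — contradiction.
Either choice for q21 ends in contradiction.
Either choice for q12 ends in contradiction.
That branch fails; take q11 = true instead.
Unit clause (!q21) forces q21 = false.
Unit clause (!q31) forces q31 = false.
Unit clause (!q41) forces q41 = false.
Branch on q22: set q22 = true.
Unit clause (!q12) forces q12 = false.
Unit clause (!q32) forces q32 = false.
Unit clause (q33) forces q33 = true.
Unit clause (!q42) forces q42 = false.
Unit clause (q43) forces q43 = true.
But (!q43) is also a unit clause — contradiction.
That branch fails; take q22 = false instead.
Unit clause (q23) forces q23 = true.
Unit clause (!q13) forces q13 = false.
Unit clause (!q33) forces q33 = false.
Unit clause (q32) forces q32 = true.
Unit clause (!q12) forces q12 = false.
Unit clause (!q42) forces q42 = false.
Unit clause (q43) forces q43 = true.
But (!q43) is also a unit clause — contradiction.
Either choice for q22 ends in contradiction.
Either choice for q11 ends in contradiction.
No assignment satisfies every clause.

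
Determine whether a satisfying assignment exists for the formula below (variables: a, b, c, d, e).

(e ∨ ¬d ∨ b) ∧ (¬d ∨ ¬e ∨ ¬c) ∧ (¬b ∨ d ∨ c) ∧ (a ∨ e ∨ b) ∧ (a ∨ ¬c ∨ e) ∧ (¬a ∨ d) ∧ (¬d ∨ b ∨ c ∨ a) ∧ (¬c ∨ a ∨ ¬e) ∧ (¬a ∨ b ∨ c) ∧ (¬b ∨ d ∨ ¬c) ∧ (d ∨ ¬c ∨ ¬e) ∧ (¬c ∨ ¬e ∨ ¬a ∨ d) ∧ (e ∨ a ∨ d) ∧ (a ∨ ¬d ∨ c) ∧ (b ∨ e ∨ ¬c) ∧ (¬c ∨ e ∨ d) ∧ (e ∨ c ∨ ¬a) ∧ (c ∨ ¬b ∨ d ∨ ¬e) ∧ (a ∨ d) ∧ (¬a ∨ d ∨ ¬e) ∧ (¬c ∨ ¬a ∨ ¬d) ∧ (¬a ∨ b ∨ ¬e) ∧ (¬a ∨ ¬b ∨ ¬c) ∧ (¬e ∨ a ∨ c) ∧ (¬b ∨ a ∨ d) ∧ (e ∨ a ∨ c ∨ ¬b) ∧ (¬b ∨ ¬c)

Yes

Branch on a: set a = True.
From the singleton clause (d), d = True.
From the singleton clause (¬c), c = False.
From the singleton clause (b), b = True.
From the singleton clause (e), e = True.
This assignment satisfies each clause.
A satisfying assignment: a ↦ True, b ↦ True, c ↦ False, d ↦ True, e ↦ True.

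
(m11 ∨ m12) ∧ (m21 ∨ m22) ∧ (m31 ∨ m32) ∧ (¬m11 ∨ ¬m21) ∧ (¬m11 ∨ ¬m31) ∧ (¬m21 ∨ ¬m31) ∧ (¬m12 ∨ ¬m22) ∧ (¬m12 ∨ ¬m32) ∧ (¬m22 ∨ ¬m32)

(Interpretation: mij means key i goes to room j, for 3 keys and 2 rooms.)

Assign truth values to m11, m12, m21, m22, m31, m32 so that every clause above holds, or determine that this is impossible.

Case m11 = True:
Unit clause (¬m21) forces m21 = False.
Unit clause (m22) forces m22 = True.
Unit clause (¬m31) forces m31 = False.
Unit clause (m32) forces m32 = True.
But (¬m32) is also a unit clause — contradiction.
That branch fails; take m11 = False instead.
Unit clause (m12) forces m12 = True.
Unit clause (¬m22) forces m22 = False.
Unit clause (m21) forces m21 = True.
Unit clause (¬m31) forces m31 = False.
Unit clause (m32) forces m32 = True.
But (¬m32) is also a unit clause — contradiction.
Both values of m11 lead to a conflict.

UNSATISFIABLE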